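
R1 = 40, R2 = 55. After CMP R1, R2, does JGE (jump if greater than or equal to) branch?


Trace:
  R1 = 40, R2 = 55
  CMP R1, R2  → compares 40 vs 55
  JGE checks: is 40 greater than or equal to 55?
  40 < 55, so condition is false
Branch taken: No

No


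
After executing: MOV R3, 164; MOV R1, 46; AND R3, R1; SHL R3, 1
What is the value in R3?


Register state trace:
  MOV R3, 164  → R3 = 164 (0b10100100)
  MOV R1, 46  → R1 = 46 (0b00101110)
  AND R3, R1  → R3 = 164 AND 46 = 36 (0b00100100)
  SHL R3, 1  → R3 = 36 << 1 = 72
Final: R3 = 72

72


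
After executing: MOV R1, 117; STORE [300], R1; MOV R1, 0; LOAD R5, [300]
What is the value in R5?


Register and memory trace:
  MOV R1, 117  → R1 = 117
  STORE [300], R1  → mem[300] = 117
  MOV R1, 0  → R1 = 0
  LOAD R5, [300]  → R5 = mem[300] = 117
Final: R5 = 117

117


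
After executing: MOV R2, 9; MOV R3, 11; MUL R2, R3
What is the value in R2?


Register state trace:
  MOV R2, 9  → R2 = 9
  MOV R3, 11  → R3 = 11
  MUL R2, R3  → R2 = 9 * 11 = 99
Final: R2 = 99

99


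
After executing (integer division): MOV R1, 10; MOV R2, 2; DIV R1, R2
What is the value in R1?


Register state trace:
  MOV R1, 10  → R1 = 10
  MOV R2, 2  → R2 = 2
  DIV R1, R2  → R1 = 10 // 2 = 5
Final: R1 = 5

5


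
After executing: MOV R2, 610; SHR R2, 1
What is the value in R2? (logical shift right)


Register state trace:
  MOV R2, 610  → R2 = 610
  SHR R2, 1  → R2 = 610 >> 1 = 610 // 2^1 = 305
Final: R2 = 305

305


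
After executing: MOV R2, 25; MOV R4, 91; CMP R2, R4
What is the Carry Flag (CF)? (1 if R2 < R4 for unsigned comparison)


Register state trace:
  MOV R2, 25  → R2 = 25
  MOV R4, 91  → R4 = 91
  CMP R2, R4  → unsigned 25 - 91: borrow occurs
  25 < 91, so CF = 1
CF = 1

1


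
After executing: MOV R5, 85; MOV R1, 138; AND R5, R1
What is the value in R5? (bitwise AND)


Register state trace:
  MOV R5, 85  → R5 = 85 (0b01010101)
  MOV R1, 138  → R1 = 138 (0b10001010)
  AND R5, R1  → R5 = 85 AND 138 = 0 (0b00000000)
Final: R5 = 0

0


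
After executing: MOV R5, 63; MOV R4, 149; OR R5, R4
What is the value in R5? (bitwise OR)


Register state trace:
  MOV R5, 63  → R5 = 63 (0b00111111)
  MOV R4, 149  → R4 = 149 (0b10010101)
  OR R5, R4   → R5 = 63 OR 149 = 191 (0b10111111)
Final: R5 = 191

191


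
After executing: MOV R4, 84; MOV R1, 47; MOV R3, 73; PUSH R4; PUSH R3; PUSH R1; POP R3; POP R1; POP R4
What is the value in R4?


Stack trace (top is rightmost):
  MOV R4, 84  → R4 = 84
  MOV R1, 47  → R1 = 47
  MOV R3, 73  → R3 = 73
  PUSH R4  → stack: [84]
  PUSH R3  → stack: [84, 73]
  PUSH R1  → stack: [84, 73, 47]
  POP R3  → R3 = 47, stack: [84, 73]
  POP R1  → R1 = 73, stack: [84]
  POP R4  → R4 = 84, stack: []
Final: R4 = 84

84


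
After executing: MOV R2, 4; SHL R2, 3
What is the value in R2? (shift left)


Register state trace:
  MOV R2, 4  → R2 = 4
  SHL R2, 3  → R2 = 4 << 3 = 4 * 2^3 = 32
Final: R2 = 32

32


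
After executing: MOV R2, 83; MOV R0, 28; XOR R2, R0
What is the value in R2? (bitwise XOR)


Register state trace:
  MOV R2, 83  → R2 = 83 (0b01010011)
  MOV R0, 28  → R0 = 28 (0b00011100)
  XOR R2, R0  → R2 = 83 XOR 28 = 79 (0b01001111)
Final: R2 = 79

79


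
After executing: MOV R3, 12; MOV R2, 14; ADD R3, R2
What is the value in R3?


Register state trace:
  MOV R3, 12  → R3 = 12
  MOV R2, 14  → R2 = 14
  ADD R3, R2  → R3 = 12 + 14 = 26
Final: R3 = 26

26


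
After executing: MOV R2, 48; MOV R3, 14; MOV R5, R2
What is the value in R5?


Register state trace:
  MOV R2, 48  → R2 = 48
  MOV R3, 14  → R3 = 14
  MOV R5, R2  → R5 = 48
Final: R5 = 48

48


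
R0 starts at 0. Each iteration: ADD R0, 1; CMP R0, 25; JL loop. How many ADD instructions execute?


Loop trace (R0 starts at 0, target 25, step 1):
  ADD #1: R0 = 0 + 1 = 1  → 1 < 25, loop
  ADD #2: R0 = 1 + 1 = 2  → 2 < 25, loop
  ADD #3: R0 = 2 + 1 = 3  → 3 < 25, loop
  ADD #4: R0 = 3 + 1 = 4  → 4 < 25, loop
  ADD #5: R0 = 4 + 1 = 5  → 5 < 25, loop
  ADD #6: R0 = 5 + 1 = 6  → 6 < 25, loop
  ADD #7: R0 = 6 + 1 = 7  → 7 < 25, loop
  ADD #8: R0 = 7 + 1 = 8  → 8 < 25, loop
  ADD #9: R0 = 8 + 1 = 9  → 9 < 25, loop
  ADD #10: R0 = 9 + 1 = 10  → 10 < 25, loop
  ADD #11: R0 = 10 + 1 = 11  → 11 < 25, loop
  ADD #12: R0 = 11 + 1 = 12  → 12 < 25, loop
  ADD #13: R0 = 12 + 1 = 13  → 13 < 25, loop
  ADD #14: R0 = 13 + 1 = 14  → 14 < 25, loop
  ADD #15: R0 = 14 + 1 = 15  → 15 < 25, loop
  ADD #16: R0 = 15 + 1 = 16  → 16 < 25, loop
  ADD #17: R0 = 16 + 1 = 17  → 17 < 25, loop
  ADD #18: R0 = 17 + 1 = 18  → 18 < 25, loop
  ADD #19: R0 = 18 + 1 = 19  → 19 < 25, loop
  ADD #20: R0 = 19 + 1 = 20  → 20 < 25, loop
  ADD #21: R0 = 20 + 1 = 21  → 21 < 25, loop
  ADD #22: R0 = 21 + 1 = 22  → 22 < 25, loop
  ADD #23: R0 = 22 + 1 = 23  → 23 < 25, loop
  ADD #24: R0 = 23 + 1 = 24  → 24 < 25, loop
  ADD #25: R0 = 24 + 1 = 25  → 25 >= 25, exit
Total ADD instructions: 25

25


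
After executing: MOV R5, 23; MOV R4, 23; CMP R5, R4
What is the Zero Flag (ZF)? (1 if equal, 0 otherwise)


Register state trace:
  MOV R5, 23  → R5 = 23
  MOV R4, 23  → R4 = 23
  CMP R5, R4  → computes 23 - 23 = 0
  Result is zero, so values are equal
ZF = 1

1


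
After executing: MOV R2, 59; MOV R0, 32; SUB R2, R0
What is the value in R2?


Register state trace:
  MOV R2, 59  → R2 = 59
  MOV R0, 32  → R0 = 32
  SUB R2, R0  → R2 = 59 - 32 = 27
Final: R2 = 27

27


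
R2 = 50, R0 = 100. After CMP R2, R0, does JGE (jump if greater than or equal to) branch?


Trace:
  R2 = 50, R0 = 100
  CMP R2, R0  → compares 50 vs 100
  JGE checks: is 50 greater than or equal to 100?
  50 < 100, so condition is false
Branch taken: No

No


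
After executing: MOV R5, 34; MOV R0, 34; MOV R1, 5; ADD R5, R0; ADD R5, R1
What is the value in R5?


Register state trace:
  MOV R5, 34  → R5 = 34
  MOV R0, 34  → R0 = 34
  MOV R1, 5  → R1 = 5
  ADD R5, R0  → R5 = 34 + 34 = 68
  ADD R5, R1  → R5 = 68 + 5 = 73
Final: R5 = 73

73


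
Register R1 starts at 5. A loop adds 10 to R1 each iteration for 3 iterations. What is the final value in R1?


Starting value: R1 = 5
  Iter 1: R1 = 5 + 10 = 15
  Iter 2: R1 = 15 + 10 = 25
  Iter 3: R1 = 25 + 10 = 35
Final: R1 = 35

35


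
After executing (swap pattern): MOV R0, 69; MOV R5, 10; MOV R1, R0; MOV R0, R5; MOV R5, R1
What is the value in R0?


Register state trace (swap pattern):
  MOV R0, 69  → R0 = 69
  MOV R5, 10  → R5 = 10
  MOV R1, R0  → R1 = 69  (save R0)
  MOV R0, R5  → R0 = 10  (R0 gets R5's value)
  MOV R5, R1  → R5 = 69  (R5 gets saved value)
Final: R0 = 10

10


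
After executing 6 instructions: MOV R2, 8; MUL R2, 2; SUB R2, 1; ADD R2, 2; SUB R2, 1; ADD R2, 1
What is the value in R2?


Register state trace:
  MOV R2, 8  → R2 = 8
  MUL R2, 2  → R2 = 8 * 2 = 16
  SUB R2, 1  → R2 = 16 - 1 = 15
  ADD R2, 2  → R2 = 15 + 2 = 17
  SUB R2, 1  → R2 = 17 - 1 = 16
  ADD R2, 1  → R2 = 16 + 1 = 17
Final: R2 = 17

17


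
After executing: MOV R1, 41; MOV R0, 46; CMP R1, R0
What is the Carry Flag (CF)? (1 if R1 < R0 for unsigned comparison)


Register state trace:
  MOV R1, 41  → R1 = 41
  MOV R0, 46  → R0 = 46
  CMP R1, R0  → unsigned 41 - 46: borrow occurs
  41 < 46, so CF = 1
CF = 1

1


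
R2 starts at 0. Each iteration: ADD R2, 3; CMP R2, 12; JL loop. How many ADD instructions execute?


Loop trace (R2 starts at 0, target 12, step 3):
  ADD #1: R2 = 0 + 3 = 3  → 3 < 12, loop
  ADD #2: R2 = 3 + 3 = 6  → 6 < 12, loop
  ADD #3: R2 = 6 + 3 = 9  → 9 < 12, loop
  ADD #4: R2 = 9 + 3 = 12  → 12 >= 12, exit
Total ADD instructions: 4

4


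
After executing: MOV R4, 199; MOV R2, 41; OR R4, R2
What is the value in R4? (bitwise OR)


Register state trace:
  MOV R4, 199  → R4 = 199 (0b11000111)
  MOV R2, 41  → R2 = 41 (0b00101001)
  OR R4, R2   → R4 = 199 OR 41 = 239 (0b11101111)
Final: R4 = 239

239


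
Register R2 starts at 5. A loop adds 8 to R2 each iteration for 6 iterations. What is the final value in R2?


Starting value: R2 = 5
  Iter 1: R2 = 5 + 8 = 13
  Iter 2: R2 = 13 + 8 = 21
  Iter 3: R2 = 21 + 8 = 29
  Iter 4: R2 = 29 + 8 = 37
  Iter 5: R2 = 37 + 8 = 45
  Iter 6: R2 = 45 + 8 = 53
Final: R2 = 53

53


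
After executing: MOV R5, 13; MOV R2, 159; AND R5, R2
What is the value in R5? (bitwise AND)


Register state trace:
  MOV R5, 13  → R5 = 13 (0b00001101)
  MOV R2, 159  → R2 = 159 (0b10011111)
  AND R5, R2  → R5 = 13 AND 159 = 13 (0b00001101)
Final: R5 = 13

13


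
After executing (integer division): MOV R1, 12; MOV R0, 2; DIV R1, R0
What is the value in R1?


Register state trace:
  MOV R1, 12  → R1 = 12
  MOV R0, 2  → R0 = 2
  DIV R1, R0  → R1 = 12 // 2 = 6
Final: R1 = 6

6


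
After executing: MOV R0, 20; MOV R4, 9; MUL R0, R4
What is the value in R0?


Register state trace:
  MOV R0, 20  → R0 = 20
  MOV R4, 9  → R4 = 9
  MUL R0, R4  → R0 = 20 * 9 = 180
Final: R0 = 180

180


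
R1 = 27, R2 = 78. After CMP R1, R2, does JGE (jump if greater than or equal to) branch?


Trace:
  R1 = 27, R2 = 78
  CMP R1, R2  → compares 27 vs 78
  JGE checks: is 27 greater than or equal to 78?
  27 < 78, so condition is false
Branch taken: No

No


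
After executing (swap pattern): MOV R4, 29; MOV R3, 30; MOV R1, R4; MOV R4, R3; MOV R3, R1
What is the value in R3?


Register state trace (swap pattern):
  MOV R4, 29  → R4 = 29
  MOV R3, 30  → R3 = 30
  MOV R1, R4  → R1 = 29  (save R4)
  MOV R4, R3  → R4 = 30  (R4 gets R3's value)
  MOV R3, R1  → R3 = 29  (R3 gets saved value)
Final: R3 = 29

29


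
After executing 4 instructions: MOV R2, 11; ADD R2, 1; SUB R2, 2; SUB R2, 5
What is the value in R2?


Register state trace:
  MOV R2, 11  → R2 = 11
  ADD R2, 1  → R2 = 11 + 1 = 12
  SUB R2, 2  → R2 = 12 - 2 = 10
  SUB R2, 5  → R2 = 10 - 5 = 5
Final: R2 = 5

5


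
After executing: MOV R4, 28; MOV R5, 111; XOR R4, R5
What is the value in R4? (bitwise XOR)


Register state trace:
  MOV R4, 28  → R4 = 28 (0b00011100)
  MOV R5, 111  → R5 = 111 (0b01101111)
  XOR R4, R5  → R4 = 28 XOR 111 = 115 (0b01110011)
Final: R4 = 115

115


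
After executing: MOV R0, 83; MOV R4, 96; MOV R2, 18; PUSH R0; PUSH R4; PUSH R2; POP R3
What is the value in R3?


Stack trace (top is rightmost):
  MOV R0, 83  → R0 = 83
  MOV R4, 96  → R4 = 96
  MOV R2, 18  → R2 = 18
  PUSH R0  → stack: [83]
  PUSH R4  → stack: [83, 96]
  PUSH R2  → stack: [83, 96, 18]
  POP R3  → R3 = 18, stack: [83, 96]
Final: R3 = 18

18


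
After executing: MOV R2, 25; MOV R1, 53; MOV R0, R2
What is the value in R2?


Register state trace:
  MOV R2, 25  → R2 = 25
  MOV R1, 53  → R1 = 53
  MOV R0, R2  → R0 = 25
Final: R2 = 25

25


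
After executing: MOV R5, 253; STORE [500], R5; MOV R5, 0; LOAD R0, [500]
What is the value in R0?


Register and memory trace:
  MOV R5, 253  → R5 = 253
  STORE [500], R5  → mem[500] = 253
  MOV R5, 0  → R5 = 0
  LOAD R0, [500]  → R0 = mem[500] = 253
Final: R0 = 253

253


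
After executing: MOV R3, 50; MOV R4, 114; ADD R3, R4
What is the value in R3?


Register state trace:
  MOV R3, 50  → R3 = 50
  MOV R4, 114  → R4 = 114
  ADD R3, R4  → R3 = 50 + 114 = 164
Final: R3 = 164

164


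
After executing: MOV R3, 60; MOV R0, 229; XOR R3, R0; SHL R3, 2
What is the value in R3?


Register state trace:
  MOV R3, 60  → R3 = 60 (0b00111100)
  MOV R0, 229  → R0 = 229 (0b11100101)
  XOR R3, R0  → R3 = 60 XOR 229 = 217 (0b11011001)
  SHL R3, 2  → R3 = 217 << 2 = 868
Final: R3 = 868

868


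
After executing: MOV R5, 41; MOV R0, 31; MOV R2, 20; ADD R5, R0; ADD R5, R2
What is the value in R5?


Register state trace:
  MOV R5, 41  → R5 = 41
  MOV R0, 31  → R0 = 31
  MOV R2, 20  → R2 = 20
  ADD R5, R0  → R5 = 41 + 31 = 72
  ADD R5, R2  → R5 = 72 + 20 = 92
Final: R5 = 92

92


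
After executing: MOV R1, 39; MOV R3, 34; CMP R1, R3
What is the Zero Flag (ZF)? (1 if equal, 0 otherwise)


Register state trace:
  MOV R1, 39  → R1 = 39
  MOV R3, 34  → R3 = 34
  CMP R1, R3  → computes 39 - 34 = 5
  Result is nonzero, so values are not equal
ZF = 0

0


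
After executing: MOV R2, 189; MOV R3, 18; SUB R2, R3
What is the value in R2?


Register state trace:
  MOV R2, 189  → R2 = 189
  MOV R3, 18  → R3 = 18
  SUB R2, R3  → R2 = 189 - 18 = 171
Final: R2 = 171

171


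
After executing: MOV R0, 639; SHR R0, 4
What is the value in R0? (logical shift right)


Register state trace:
  MOV R0, 639  → R0 = 639
  SHR R0, 4  → R0 = 639 >> 4 = 639 // 2^4 = 39
Final: R0 = 39

39


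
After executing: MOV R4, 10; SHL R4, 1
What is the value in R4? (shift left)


Register state trace:
  MOV R4, 10  → R4 = 10
  SHL R4, 1  → R4 = 10 << 1 = 10 * 2^1 = 20
Final: R4 = 20

20


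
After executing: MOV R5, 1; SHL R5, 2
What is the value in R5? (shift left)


Register state trace:
  MOV R5, 1  → R5 = 1
  SHL R5, 2  → R5 = 1 << 2 = 1 * 2^2 = 4
Final: R5 = 4

4


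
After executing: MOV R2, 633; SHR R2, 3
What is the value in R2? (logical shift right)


Register state trace:
  MOV R2, 633  → R2 = 633
  SHR R2, 3  → R2 = 633 >> 3 = 633 // 2^3 = 79
Final: R2 = 79

79


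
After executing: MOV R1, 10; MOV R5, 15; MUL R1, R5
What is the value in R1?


Register state trace:
  MOV R1, 10  → R1 = 10
  MOV R5, 15  → R5 = 15
  MUL R1, R5  → R1 = 10 * 15 = 150
Final: R1 = 150

150


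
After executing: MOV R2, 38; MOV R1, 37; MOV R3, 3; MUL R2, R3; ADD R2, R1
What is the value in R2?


Register state trace:
  MOV R2, 38  → R2 = 38
  MOV R1, 37  → R1 = 37
  MOV R3, 3  → R3 = 3
  MUL R2, R3  → R2 = 38 * 3 = 114
  ADD R2, R1  → R2 = 114 + 37 = 151
Final: R2 = 151

151


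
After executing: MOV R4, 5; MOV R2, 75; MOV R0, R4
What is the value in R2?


Register state trace:
  MOV R4, 5  → R4 = 5
  MOV R2, 75  → R2 = 75
  MOV R0, R4  → R0 = 5
Final: R2 = 75

75


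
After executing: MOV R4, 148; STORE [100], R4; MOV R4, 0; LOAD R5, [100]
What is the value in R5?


Register and memory trace:
  MOV R4, 148  → R4 = 148
  STORE [100], R4  → mem[100] = 148
  MOV R4, 0  → R4 = 0
  LOAD R5, [100]  → R5 = mem[100] = 148
Final: R5 = 148

148


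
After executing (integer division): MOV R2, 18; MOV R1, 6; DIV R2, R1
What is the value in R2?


Register state trace:
  MOV R2, 18  → R2 = 18
  MOV R1, 6  → R1 = 6
  DIV R2, R1  → R2 = 18 // 6 = 3
Final: R2 = 3

3


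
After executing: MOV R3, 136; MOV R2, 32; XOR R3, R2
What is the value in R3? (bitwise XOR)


Register state trace:
  MOV R3, 136  → R3 = 136 (0b10001000)
  MOV R2, 32  → R2 = 32 (0b00100000)
  XOR R3, R2  → R3 = 136 XOR 32 = 168 (0b10101000)
Final: R3 = 168

168


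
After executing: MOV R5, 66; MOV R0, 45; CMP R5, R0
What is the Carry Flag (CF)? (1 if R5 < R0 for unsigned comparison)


Register state trace:
  MOV R5, 66  → R5 = 66
  MOV R0, 45  → R0 = 45
  CMP R5, R0  → unsigned 66 - 45: no borrow
  66 >= 45, so CF = 0
CF = 0

0


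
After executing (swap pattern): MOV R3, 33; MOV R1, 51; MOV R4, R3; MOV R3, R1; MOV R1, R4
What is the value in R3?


Register state trace (swap pattern):
  MOV R3, 33  → R3 = 33
  MOV R1, 51  → R1 = 51
  MOV R4, R3  → R4 = 33  (save R3)
  MOV R3, R1  → R3 = 51  (R3 gets R1's value)
  MOV R1, R4  → R1 = 33  (R1 gets saved value)
Final: R3 = 51

51


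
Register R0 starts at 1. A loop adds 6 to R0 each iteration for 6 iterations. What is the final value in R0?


Starting value: R0 = 1
  Iter 1: R0 = 1 + 6 = 7
  Iter 2: R0 = 7 + 6 = 13
  Iter 3: R0 = 13 + 6 = 19
  Iter 4: R0 = 19 + 6 = 25
  Iter 5: R0 = 25 + 6 = 31
  Iter 6: R0 = 31 + 6 = 37
Final: R0 = 37

37


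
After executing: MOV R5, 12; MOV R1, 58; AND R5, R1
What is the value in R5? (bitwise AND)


Register state trace:
  MOV R5, 12  → R5 = 12 (0b00001100)
  MOV R1, 58  → R1 = 58 (0b00111010)
  AND R5, R1  → R5 = 12 AND 58 = 8 (0b00001000)
Final: R5 = 8

8


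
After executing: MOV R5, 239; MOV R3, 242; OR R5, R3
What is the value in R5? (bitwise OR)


Register state trace:
  MOV R5, 239  → R5 = 239 (0b11101111)
  MOV R3, 242  → R3 = 242 (0b11110010)
  OR R5, R3   → R5 = 239 OR 242 = 255 (0b11111111)
Final: R5 = 255

255


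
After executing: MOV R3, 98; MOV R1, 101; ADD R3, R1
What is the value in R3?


Register state trace:
  MOV R3, 98  → R3 = 98
  MOV R1, 101  → R1 = 101
  ADD R3, R1  → R3 = 98 + 101 = 199
Final: R3 = 199

199


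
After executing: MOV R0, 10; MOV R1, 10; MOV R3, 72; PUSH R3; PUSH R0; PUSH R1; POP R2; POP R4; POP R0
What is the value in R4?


Stack trace (top is rightmost):
  MOV R0, 10  → R0 = 10
  MOV R1, 10  → R1 = 10
  MOV R3, 72  → R3 = 72
  PUSH R3  → stack: [72]
  PUSH R0  → stack: [72, 10]
  PUSH R1  → stack: [72, 10, 10]
  POP R2  → R2 = 10, stack: [72, 10]
  POP R4  → R4 = 10, stack: [72]
  POP R0  → R0 = 72, stack: []
Final: R4 = 10

10


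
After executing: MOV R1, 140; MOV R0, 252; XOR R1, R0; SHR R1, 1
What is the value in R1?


Register state trace:
  MOV R1, 140  → R1 = 140 (0b10001100)
  MOV R0, 252  → R0 = 252 (0b11111100)
  XOR R1, R0  → R1 = 140 XOR 252 = 112 (0b01110000)
  SHR R1, 1  → R1 = 112 >> 1 = 56
Final: R1 = 56

56


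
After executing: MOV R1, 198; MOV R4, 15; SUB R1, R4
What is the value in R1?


Register state trace:
  MOV R1, 198  → R1 = 198
  MOV R4, 15  → R4 = 15
  SUB R1, R4  → R1 = 198 - 15 = 183
Final: R1 = 183

183


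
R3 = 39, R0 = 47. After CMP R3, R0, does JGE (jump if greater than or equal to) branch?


Trace:
  R3 = 39, R0 = 47
  CMP R3, R0  → compares 39 vs 47
  JGE checks: is 39 greater than or equal to 47?
  39 < 47, so condition is false
Branch taken: No

No


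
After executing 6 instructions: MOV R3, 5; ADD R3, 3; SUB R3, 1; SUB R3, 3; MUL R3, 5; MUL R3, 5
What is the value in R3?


Register state trace:
  MOV R3, 5  → R3 = 5
  ADD R3, 3  → R3 = 5 + 3 = 8
  SUB R3, 1  → R3 = 8 - 1 = 7
  SUB R3, 3  → R3 = 7 - 3 = 4
  MUL R3, 5  → R3 = 4 * 5 = 20
  MUL R3, 5  → R3 = 20 * 5 = 100
Final: R3 = 100

100


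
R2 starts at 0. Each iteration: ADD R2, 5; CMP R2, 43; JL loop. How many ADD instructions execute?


Loop trace (R2 starts at 0, target 43, step 5):
  ADD #1: R2 = 0 + 5 = 5  → 5 < 43, loop
  ADD #2: R2 = 5 + 5 = 10  → 10 < 43, loop
  ADD #3: R2 = 10 + 5 = 15  → 15 < 43, loop
  ADD #4: R2 = 15 + 5 = 20  → 20 < 43, loop
  ADD #5: R2 = 20 + 5 = 25  → 25 < 43, loop
  ADD #6: R2 = 25 + 5 = 30  → 30 < 43, loop
  ADD #7: R2 = 30 + 5 = 35  → 35 < 43, loop
  ADD #8: R2 = 35 + 5 = 40  → 40 < 43, loop
  ADD #9: R2 = 40 + 5 = 45  → 45 >= 43, exit
Total ADD instructions: 9

9


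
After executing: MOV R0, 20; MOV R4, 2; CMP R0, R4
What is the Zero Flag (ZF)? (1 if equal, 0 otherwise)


Register state trace:
  MOV R0, 20  → R0 = 20
  MOV R4, 2  → R4 = 2
  CMP R0, R4  → computes 20 - 2 = 18
  Result is nonzero, so values are not equal
ZF = 0

0


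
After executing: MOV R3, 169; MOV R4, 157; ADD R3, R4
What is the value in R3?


Register state trace:
  MOV R3, 169  → R3 = 169
  MOV R4, 157  → R4 = 157
  ADD R3, R4  → R3 = 169 + 157 = 326
Final: R3 = 326

326


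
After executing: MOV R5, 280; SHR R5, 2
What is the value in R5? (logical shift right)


Register state trace:
  MOV R5, 280  → R5 = 280
  SHR R5, 2  → R5 = 280 >> 2 = 280 // 2^2 = 70
Final: R5 = 70

70


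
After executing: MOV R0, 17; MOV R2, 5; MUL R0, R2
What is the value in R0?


Register state trace:
  MOV R0, 17  → R0 = 17
  MOV R2, 5  → R2 = 5
  MUL R0, R2  → R0 = 17 * 5 = 85
Final: R0 = 85

85


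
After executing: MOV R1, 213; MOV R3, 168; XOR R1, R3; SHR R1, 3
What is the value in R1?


Register state trace:
  MOV R1, 213  → R1 = 213 (0b11010101)
  MOV R3, 168  → R3 = 168 (0b10101000)
  XOR R1, R3  → R1 = 213 XOR 168 = 125 (0b01111101)
  SHR R1, 3  → R1 = 125 >> 3 = 15
Final: R1 = 15

15


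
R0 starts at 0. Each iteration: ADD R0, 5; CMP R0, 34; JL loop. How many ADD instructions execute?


Loop trace (R0 starts at 0, target 34, step 5):
  ADD #1: R0 = 0 + 5 = 5  → 5 < 34, loop
  ADD #2: R0 = 5 + 5 = 10  → 10 < 34, loop
  ADD #3: R0 = 10 + 5 = 15  → 15 < 34, loop
  ADD #4: R0 = 15 + 5 = 20  → 20 < 34, loop
  ADD #5: R0 = 20 + 5 = 25  → 25 < 34, loop
  ADD #6: R0 = 25 + 5 = 30  → 30 < 34, loop
  ADD #7: R0 = 30 + 5 = 35  → 35 >= 34, exit
Total ADD instructions: 7

7


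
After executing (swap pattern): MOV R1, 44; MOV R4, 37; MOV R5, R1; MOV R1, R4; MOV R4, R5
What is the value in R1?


Register state trace (swap pattern):
  MOV R1, 44  → R1 = 44
  MOV R4, 37  → R4 = 37
  MOV R5, R1  → R5 = 44  (save R1)
  MOV R1, R4  → R1 = 37  (R1 gets R4's value)
  MOV R4, R5  → R4 = 44  (R4 gets saved value)
Final: R1 = 37

37


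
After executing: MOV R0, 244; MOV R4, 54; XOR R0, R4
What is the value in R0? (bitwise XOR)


Register state trace:
  MOV R0, 244  → R0 = 244 (0b11110100)
  MOV R4, 54  → R4 = 54 (0b00110110)
  XOR R0, R4  → R0 = 244 XOR 54 = 194 (0b11000010)
Final: R0 = 194

194


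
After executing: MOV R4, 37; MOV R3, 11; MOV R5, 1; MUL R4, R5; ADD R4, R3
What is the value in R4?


Register state trace:
  MOV R4, 37  → R4 = 37
  MOV R3, 11  → R3 = 11
  MOV R5, 1  → R5 = 1
  MUL R4, R5  → R4 = 37 * 1 = 37
  ADD R4, R3  → R4 = 37 + 11 = 48
Final: R4 = 48

48


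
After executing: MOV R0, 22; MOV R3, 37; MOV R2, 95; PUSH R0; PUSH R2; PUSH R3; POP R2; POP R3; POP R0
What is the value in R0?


Stack trace (top is rightmost):
  MOV R0, 22  → R0 = 22
  MOV R3, 37  → R3 = 37
  MOV R2, 95  → R2 = 95
  PUSH R0  → stack: [22]
  PUSH R2  → stack: [22, 95]
  PUSH R3  → stack: [22, 95, 37]
  POP R2  → R2 = 37, stack: [22, 95]
  POP R3  → R3 = 95, stack: [22]
  POP R0  → R0 = 22, stack: []
Final: R0 = 22

22


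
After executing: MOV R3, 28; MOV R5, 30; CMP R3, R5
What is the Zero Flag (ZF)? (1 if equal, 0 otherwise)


Register state trace:
  MOV R3, 28  → R3 = 28
  MOV R5, 30  → R5 = 30
  CMP R3, R5  → computes 28 - 30 = -2
  Result is nonzero, so values are not equal
ZF = 0

0


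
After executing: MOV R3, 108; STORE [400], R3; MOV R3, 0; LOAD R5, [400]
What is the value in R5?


Register and memory trace:
  MOV R3, 108  → R3 = 108
  STORE [400], R3  → mem[400] = 108
  MOV R3, 0  → R3 = 0
  LOAD R5, [400]  → R5 = mem[400] = 108
Final: R5 = 108

108


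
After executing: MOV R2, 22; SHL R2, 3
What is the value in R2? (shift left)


Register state trace:
  MOV R2, 22  → R2 = 22
  SHL R2, 3  → R2 = 22 << 3 = 22 * 2^3 = 176
Final: R2 = 176

176


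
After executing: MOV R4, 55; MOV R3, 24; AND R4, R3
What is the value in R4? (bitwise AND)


Register state trace:
  MOV R4, 55  → R4 = 55 (0b00110111)
  MOV R3, 24  → R3 = 24 (0b00011000)
  AND R4, R3  → R4 = 55 AND 24 = 16 (0b00010000)
Final: R4 = 16

16


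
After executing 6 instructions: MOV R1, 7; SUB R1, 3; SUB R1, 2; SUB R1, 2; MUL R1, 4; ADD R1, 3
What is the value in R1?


Register state trace:
  MOV R1, 7  → R1 = 7
  SUB R1, 3  → R1 = 7 - 3 = 4
  SUB R1, 2  → R1 = 4 - 2 = 2
  SUB R1, 2  → R1 = 2 - 2 = 0
  MUL R1, 4  → R1 = 0 * 4 = 0
  ADD R1, 3  → R1 = 0 + 3 = 3
Final: R1 = 3

3


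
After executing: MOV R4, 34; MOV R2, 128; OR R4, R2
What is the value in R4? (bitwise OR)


Register state trace:
  MOV R4, 34  → R4 = 34 (0b00100010)
  MOV R2, 128  → R2 = 128 (0b10000000)
  OR R4, R2   → R4 = 34 OR 128 = 162 (0b10100010)
Final: R4 = 162

162


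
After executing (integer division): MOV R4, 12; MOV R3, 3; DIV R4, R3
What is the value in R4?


Register state trace:
  MOV R4, 12  → R4 = 12
  MOV R3, 3  → R3 = 3
  DIV R4, R3  → R4 = 12 // 3 = 4
Final: R4 = 4

4


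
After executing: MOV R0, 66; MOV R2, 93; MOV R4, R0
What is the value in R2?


Register state trace:
  MOV R0, 66  → R0 = 66
  MOV R2, 93  → R2 = 93
  MOV R4, R0  → R4 = 66
Final: R2 = 93

93


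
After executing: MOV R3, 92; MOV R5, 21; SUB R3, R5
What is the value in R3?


Register state trace:
  MOV R3, 92  → R3 = 92
  MOV R5, 21  → R5 = 21
  SUB R3, R5  → R3 = 92 - 21 = 71
Final: R3 = 71

71


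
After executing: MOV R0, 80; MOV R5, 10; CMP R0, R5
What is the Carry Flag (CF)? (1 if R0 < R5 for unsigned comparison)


Register state trace:
  MOV R0, 80  → R0 = 80
  MOV R5, 10  → R5 = 10
  CMP R0, R5  → unsigned 80 - 10: no borrow
  80 >= 10, so CF = 0
CF = 0

0


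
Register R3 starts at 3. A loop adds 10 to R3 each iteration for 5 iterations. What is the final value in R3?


Starting value: R3 = 3
  Iter 1: R3 = 3 + 10 = 13
  Iter 2: R3 = 13 + 10 = 23
  Iter 3: R3 = 23 + 10 = 33
  Iter 4: R3 = 33 + 10 = 43
  Iter 5: R3 = 43 + 10 = 53
Final: R3 = 53

53


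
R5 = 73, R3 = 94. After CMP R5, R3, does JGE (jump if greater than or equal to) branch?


Trace:
  R5 = 73, R3 = 94
  CMP R5, R3  → compares 73 vs 94
  JGE checks: is 73 greater than or equal to 94?
  73 < 94, so condition is false
Branch taken: No

No


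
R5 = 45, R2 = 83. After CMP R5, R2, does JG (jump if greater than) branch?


Trace:
  R5 = 45, R2 = 83
  CMP R5, R2  → compares 45 vs 83
  JG checks: is 45 greater than 83?
  45 < 83, so condition is false
Branch taken: No

No


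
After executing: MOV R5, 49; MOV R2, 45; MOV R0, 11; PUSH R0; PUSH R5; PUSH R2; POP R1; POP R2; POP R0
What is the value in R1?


Stack trace (top is rightmost):
  MOV R5, 49  → R5 = 49
  MOV R2, 45  → R2 = 45
  MOV R0, 11  → R0 = 11
  PUSH R0  → stack: [11]
  PUSH R5  → stack: [11, 49]
  PUSH R2  → stack: [11, 49, 45]
  POP R1  → R1 = 45, stack: [11, 49]
  POP R2  → R2 = 49, stack: [11]
  POP R0  → R0 = 11, stack: []
Final: R1 = 45

45


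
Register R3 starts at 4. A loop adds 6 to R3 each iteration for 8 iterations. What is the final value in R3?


Starting value: R3 = 4
  Iter 1: R3 = 4 + 6 = 10
  Iter 2: R3 = 10 + 6 = 16
  Iter 3: R3 = 16 + 6 = 22
  Iter 4: R3 = 22 + 6 = 28
  Iter 5: R3 = 28 + 6 = 34
  Iter 6: R3 = 34 + 6 = 40
  Iter 7: R3 = 40 + 6 = 46
  Iter 8: R3 = 46 + 6 = 52
Final: R3 = 52

52


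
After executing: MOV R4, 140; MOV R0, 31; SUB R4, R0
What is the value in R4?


Register state trace:
  MOV R4, 140  → R4 = 140
  MOV R0, 31  → R0 = 31
  SUB R4, R0  → R4 = 140 - 31 = 109
Final: R4 = 109

109


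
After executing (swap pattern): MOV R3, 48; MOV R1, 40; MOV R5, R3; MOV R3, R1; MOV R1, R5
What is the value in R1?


Register state trace (swap pattern):
  MOV R3, 48  → R3 = 48
  MOV R1, 40  → R1 = 40
  MOV R5, R3  → R5 = 48  (save R3)
  MOV R3, R1  → R3 = 40  (R3 gets R1's value)
  MOV R1, R5  → R1 = 48  (R1 gets saved value)
Final: R1 = 48

48


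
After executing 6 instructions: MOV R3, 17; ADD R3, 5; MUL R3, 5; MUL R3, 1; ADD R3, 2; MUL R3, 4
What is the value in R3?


Register state trace:
  MOV R3, 17  → R3 = 17
  ADD R3, 5  → R3 = 17 + 5 = 22
  MUL R3, 5  → R3 = 22 * 5 = 110
  MUL R3, 1  → R3 = 110 * 1 = 110
  ADD R3, 2  → R3 = 110 + 2 = 112
  MUL R3, 4  → R3 = 112 * 4 = 448
Final: R3 = 448

448


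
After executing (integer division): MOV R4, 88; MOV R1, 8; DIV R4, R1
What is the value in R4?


Register state trace:
  MOV R4, 88  → R4 = 88
  MOV R1, 8  → R1 = 8
  DIV R4, R1  → R4 = 88 // 8 = 11
Final: R4 = 11

11


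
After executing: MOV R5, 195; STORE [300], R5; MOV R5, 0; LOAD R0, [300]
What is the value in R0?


Register and memory trace:
  MOV R5, 195  → R5 = 195
  STORE [300], R5  → mem[300] = 195
  MOV R5, 0  → R5 = 0
  LOAD R0, [300]  → R0 = mem[300] = 195
Final: R0 = 195

195


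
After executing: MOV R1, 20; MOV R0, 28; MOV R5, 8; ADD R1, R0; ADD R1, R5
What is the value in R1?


Register state trace:
  MOV R1, 20  → R1 = 20
  MOV R0, 28  → R0 = 28
  MOV R5, 8  → R5 = 8
  ADD R1, R0  → R1 = 20 + 28 = 48
  ADD R1, R5  → R1 = 48 + 8 = 56
Final: R1 = 56

56


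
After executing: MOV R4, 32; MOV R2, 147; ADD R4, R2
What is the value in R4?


Register state trace:
  MOV R4, 32  → R4 = 32
  MOV R2, 147  → R2 = 147
  ADD R4, R2  → R4 = 32 + 147 = 179
Final: R4 = 179

179


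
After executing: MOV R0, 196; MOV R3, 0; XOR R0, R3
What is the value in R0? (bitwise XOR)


Register state trace:
  MOV R0, 196  → R0 = 196 (0b11000100)
  MOV R3, 0  → R3 = 0 (0b00000000)
  XOR R0, R3  → R0 = 196 XOR 0 = 196 (0b11000100)
Final: R0 = 196

196


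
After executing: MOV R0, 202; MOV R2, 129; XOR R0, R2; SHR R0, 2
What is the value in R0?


Register state trace:
  MOV R0, 202  → R0 = 202 (0b11001010)
  MOV R2, 129  → R2 = 129 (0b10000001)
  XOR R0, R2  → R0 = 202 XOR 129 = 75 (0b01001011)
  SHR R0, 2  → R0 = 75 >> 2 = 18
Final: R0 = 18

18


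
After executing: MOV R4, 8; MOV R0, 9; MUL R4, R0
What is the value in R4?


Register state trace:
  MOV R4, 8  → R4 = 8
  MOV R0, 9  → R0 = 9
  MUL R4, R0  → R4 = 8 * 9 = 72
Final: R4 = 72

72


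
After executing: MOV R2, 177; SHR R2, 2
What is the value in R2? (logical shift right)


Register state trace:
  MOV R2, 177  → R2 = 177
  SHR R2, 2  → R2 = 177 >> 2 = 177 // 2^2 = 44
Final: R2 = 44

44


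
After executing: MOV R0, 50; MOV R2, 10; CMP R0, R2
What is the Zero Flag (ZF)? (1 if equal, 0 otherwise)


Register state trace:
  MOV R0, 50  → R0 = 50
  MOV R2, 10  → R2 = 10
  CMP R0, R2  → computes 50 - 10 = 40
  Result is nonzero, so values are not equal
ZF = 0

0


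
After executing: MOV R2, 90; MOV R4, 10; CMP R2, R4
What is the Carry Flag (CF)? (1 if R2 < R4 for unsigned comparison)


Register state trace:
  MOV R2, 90  → R2 = 90
  MOV R4, 10  → R4 = 10
  CMP R2, R4  → unsigned 90 - 10: no borrow
  90 >= 10, so CF = 0
CF = 0

0


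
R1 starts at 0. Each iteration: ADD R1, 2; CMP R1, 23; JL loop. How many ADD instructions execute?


Loop trace (R1 starts at 0, target 23, step 2):
  ADD #1: R1 = 0 + 2 = 2  → 2 < 23, loop
  ADD #2: R1 = 2 + 2 = 4  → 4 < 23, loop
  ADD #3: R1 = 4 + 2 = 6  → 6 < 23, loop
  ADD #4: R1 = 6 + 2 = 8  → 8 < 23, loop
  ADD #5: R1 = 8 + 2 = 10  → 10 < 23, loop
  ADD #6: R1 = 10 + 2 = 12  → 12 < 23, loop
  ADD #7: R1 = 12 + 2 = 14  → 14 < 23, loop
  ADD #8: R1 = 14 + 2 = 16  → 16 < 23, loop
  ADD #9: R1 = 16 + 2 = 18  → 18 < 23, loop
  ADD #10: R1 = 18 + 2 = 20  → 20 < 23, loop
  ADD #11: R1 = 20 + 2 = 22  → 22 < 23, loop
  ADD #12: R1 = 22 + 2 = 24  → 24 >= 23, exit
Total ADD instructions: 12

12


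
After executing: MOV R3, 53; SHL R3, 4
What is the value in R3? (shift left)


Register state trace:
  MOV R3, 53  → R3 = 53
  SHL R3, 4  → R3 = 53 << 4 = 53 * 2^4 = 848
Final: R3 = 848

848


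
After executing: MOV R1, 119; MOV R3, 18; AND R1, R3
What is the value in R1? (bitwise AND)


Register state trace:
  MOV R1, 119  → R1 = 119 (0b01110111)
  MOV R3, 18  → R3 = 18 (0b00010010)
  AND R1, R3  → R1 = 119 AND 18 = 18 (0b00010010)
Final: R1 = 18

18


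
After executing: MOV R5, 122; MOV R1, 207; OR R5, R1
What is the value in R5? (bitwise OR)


Register state trace:
  MOV R5, 122  → R5 = 122 (0b01111010)
  MOV R1, 207  → R1 = 207 (0b11001111)
  OR R5, R1   → R5 = 122 OR 207 = 255 (0b11111111)
Final: R5 = 255

255


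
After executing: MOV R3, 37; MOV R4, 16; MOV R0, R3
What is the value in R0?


Register state trace:
  MOV R3, 37  → R3 = 37
  MOV R4, 16  → R4 = 16
  MOV R0, R3  → R0 = 37
Final: R0 = 37

37


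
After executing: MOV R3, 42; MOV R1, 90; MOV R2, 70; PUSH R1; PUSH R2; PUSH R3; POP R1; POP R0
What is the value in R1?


Stack trace (top is rightmost):
  MOV R3, 42  → R3 = 42
  MOV R1, 90  → R1 = 90
  MOV R2, 70  → R2 = 70
  PUSH R1  → stack: [90]
  PUSH R2  → stack: [90, 70]
  PUSH R3  → stack: [90, 70, 42]
  POP R1  → R1 = 42, stack: [90, 70]
  POP R0  → R0 = 70, stack: [90]
Final: R1 = 42

42


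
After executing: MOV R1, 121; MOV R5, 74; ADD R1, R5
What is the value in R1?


Register state trace:
  MOV R1, 121  → R1 = 121
  MOV R5, 74  → R5 = 74
  ADD R1, R5  → R1 = 121 + 74 = 195
Final: R1 = 195

195


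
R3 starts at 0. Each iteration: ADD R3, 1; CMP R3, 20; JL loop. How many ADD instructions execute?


Loop trace (R3 starts at 0, target 20, step 1):
  ADD #1: R3 = 0 + 1 = 1  → 1 < 20, loop
  ADD #2: R3 = 1 + 1 = 2  → 2 < 20, loop
  ADD #3: R3 = 2 + 1 = 3  → 3 < 20, loop
  ADD #4: R3 = 3 + 1 = 4  → 4 < 20, loop
  ADD #5: R3 = 4 + 1 = 5  → 5 < 20, loop
  ADD #6: R3 = 5 + 1 = 6  → 6 < 20, loop
  ADD #7: R3 = 6 + 1 = 7  → 7 < 20, loop
  ADD #8: R3 = 7 + 1 = 8  → 8 < 20, loop
  ADD #9: R3 = 8 + 1 = 9  → 9 < 20, loop
  ADD #10: R3 = 9 + 1 = 10  → 10 < 20, loop
  ADD #11: R3 = 10 + 1 = 11  → 11 < 20, loop
  ADD #12: R3 = 11 + 1 = 12  → 12 < 20, loop
  ADD #13: R3 = 12 + 1 = 13  → 13 < 20, loop
  ADD #14: R3 = 13 + 1 = 14  → 14 < 20, loop
  ADD #15: R3 = 14 + 1 = 15  → 15 < 20, loop
  ADD #16: R3 = 15 + 1 = 16  → 16 < 20, loop
  ADD #17: R3 = 16 + 1 = 17  → 17 < 20, loop
  ADD #18: R3 = 17 + 1 = 18  → 18 < 20, loop
  ADD #19: R3 = 18 + 1 = 19  → 19 < 20, loop
  ADD #20: R3 = 19 + 1 = 20  → 20 >= 20, exit
Total ADD instructions: 20

20


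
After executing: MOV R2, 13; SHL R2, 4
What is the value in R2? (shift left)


Register state trace:
  MOV R2, 13  → R2 = 13
  SHL R2, 4  → R2 = 13 << 4 = 13 * 2^4 = 208
Final: R2 = 208

208


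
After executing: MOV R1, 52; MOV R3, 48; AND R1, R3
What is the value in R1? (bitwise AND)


Register state trace:
  MOV R1, 52  → R1 = 52 (0b00110100)
  MOV R3, 48  → R3 = 48 (0b00110000)
  AND R1, R3  → R1 = 52 AND 48 = 48 (0b00110000)
Final: R1 = 48

48


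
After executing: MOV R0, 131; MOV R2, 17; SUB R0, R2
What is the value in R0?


Register state trace:
  MOV R0, 131  → R0 = 131
  MOV R2, 17  → R2 = 17
  SUB R0, R2  → R0 = 131 - 17 = 114
Final: R0 = 114

114


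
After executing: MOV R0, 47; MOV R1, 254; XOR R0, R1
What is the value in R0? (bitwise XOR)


Register state trace:
  MOV R0, 47  → R0 = 47 (0b00101111)
  MOV R1, 254  → R1 = 254 (0b11111110)
  XOR R0, R1  → R0 = 47 XOR 254 = 209 (0b11010001)
Final: R0 = 209

209


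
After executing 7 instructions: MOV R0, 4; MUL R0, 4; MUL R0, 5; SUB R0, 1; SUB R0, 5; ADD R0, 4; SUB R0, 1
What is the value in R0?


Register state trace:
  MOV R0, 4  → R0 = 4
  MUL R0, 4  → R0 = 4 * 4 = 16
  MUL R0, 5  → R0 = 16 * 5 = 80
  SUB R0, 1  → R0 = 80 - 1 = 79
  SUB R0, 5  → R0 = 79 - 5 = 74
  ADD R0, 4  → R0 = 74 + 4 = 78
  SUB R0, 1  → R0 = 78 - 1 = 77
Final: R0 = 77

77


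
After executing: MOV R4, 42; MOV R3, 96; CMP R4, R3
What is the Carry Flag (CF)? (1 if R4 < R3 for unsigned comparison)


Register state trace:
  MOV R4, 42  → R4 = 42
  MOV R3, 96  → R3 = 96
  CMP R4, R3  → unsigned 42 - 96: borrow occurs
  42 < 96, so CF = 1
CF = 1

1


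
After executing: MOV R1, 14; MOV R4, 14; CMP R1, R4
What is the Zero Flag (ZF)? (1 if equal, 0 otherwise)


Register state trace:
  MOV R1, 14  → R1 = 14
  MOV R4, 14  → R4 = 14
  CMP R1, R4  → computes 14 - 14 = 0
  Result is zero, so values are equal
ZF = 1

1


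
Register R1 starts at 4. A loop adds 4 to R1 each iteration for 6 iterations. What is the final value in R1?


Starting value: R1 = 4
  Iter 1: R1 = 4 + 4 = 8
  Iter 2: R1 = 8 + 4 = 12
  Iter 3: R1 = 12 + 4 = 16
  Iter 4: R1 = 16 + 4 = 20
  Iter 5: R1 = 20 + 4 = 24
  Iter 6: R1 = 24 + 4 = 28
Final: R1 = 28

28


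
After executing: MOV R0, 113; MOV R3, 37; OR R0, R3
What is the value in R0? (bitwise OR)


Register state trace:
  MOV R0, 113  → R0 = 113 (0b01110001)
  MOV R3, 37  → R3 = 37 (0b00100101)
  OR R0, R3   → R0 = 113 OR 37 = 117 (0b01110101)
Final: R0 = 117

117


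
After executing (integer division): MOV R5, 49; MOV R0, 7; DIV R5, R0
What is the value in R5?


Register state trace:
  MOV R5, 49  → R5 = 49
  MOV R0, 7  → R0 = 7
  DIV R5, R0  → R5 = 49 // 7 = 7
Final: R5 = 7

7


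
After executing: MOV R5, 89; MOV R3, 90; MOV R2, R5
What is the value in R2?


Register state trace:
  MOV R5, 89  → R5 = 89
  MOV R3, 90  → R3 = 90
  MOV R2, R5  → R2 = 89
Final: R2 = 89

89


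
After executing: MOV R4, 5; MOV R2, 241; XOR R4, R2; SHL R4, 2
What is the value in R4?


Register state trace:
  MOV R4, 5  → R4 = 5 (0b00000101)
  MOV R2, 241  → R2 = 241 (0b11110001)
  XOR R4, R2  → R4 = 5 XOR 241 = 244 (0b11110100)
  SHL R4, 2  → R4 = 244 << 2 = 976
Final: R4 = 976

976


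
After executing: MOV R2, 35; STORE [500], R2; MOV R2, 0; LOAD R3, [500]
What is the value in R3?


Register and memory trace:
  MOV R2, 35  → R2 = 35
  STORE [500], R2  → mem[500] = 35
  MOV R2, 0  → R2 = 0
  LOAD R3, [500]  → R3 = mem[500] = 35
Final: R3 = 35

35


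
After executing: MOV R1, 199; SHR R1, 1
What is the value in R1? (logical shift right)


Register state trace:
  MOV R1, 199  → R1 = 199
  SHR R1, 1  → R1 = 199 >> 1 = 199 // 2^1 = 99
Final: R1 = 99

99


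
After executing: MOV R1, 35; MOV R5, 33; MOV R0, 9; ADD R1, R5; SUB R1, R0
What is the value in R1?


Register state trace:
  MOV R1, 35  → R1 = 35
  MOV R5, 33  → R5 = 33
  MOV R0, 9  → R0 = 9
  ADD R1, R5  → R1 = 35 + 33 = 68
  SUB R1, R0  → R1 = 68 - 9 = 59
Final: R1 = 59

59


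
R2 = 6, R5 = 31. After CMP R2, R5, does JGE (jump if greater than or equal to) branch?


Trace:
  R2 = 6, R5 = 31
  CMP R2, R5  → compares 6 vs 31
  JGE checks: is 6 greater than or equal to 31?
  6 < 31, so condition is false
Branch taken: No

No


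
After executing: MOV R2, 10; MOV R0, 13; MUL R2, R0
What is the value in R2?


Register state trace:
  MOV R2, 10  → R2 = 10
  MOV R0, 13  → R0 = 13
  MUL R2, R0  → R2 = 10 * 13 = 130
Final: R2 = 130

130


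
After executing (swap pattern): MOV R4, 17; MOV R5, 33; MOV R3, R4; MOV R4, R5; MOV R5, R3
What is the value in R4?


Register state trace (swap pattern):
  MOV R4, 17  → R4 = 17
  MOV R5, 33  → R5 = 33
  MOV R3, R4  → R3 = 17  (save R4)
  MOV R4, R5  → R4 = 33  (R4 gets R5's value)
  MOV R5, R3  → R5 = 17  (R5 gets saved value)
Final: R4 = 33

33


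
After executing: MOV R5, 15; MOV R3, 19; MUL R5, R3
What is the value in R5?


Register state trace:
  MOV R5, 15  → R5 = 15
  MOV R3, 19  → R3 = 19
  MUL R5, R3  → R5 = 15 * 19 = 285
Final: R5 = 285

285


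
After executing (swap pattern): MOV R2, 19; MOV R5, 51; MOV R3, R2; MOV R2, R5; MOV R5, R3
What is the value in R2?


Register state trace (swap pattern):
  MOV R2, 19  → R2 = 19
  MOV R5, 51  → R5 = 51
  MOV R3, R2  → R3 = 19  (save R2)
  MOV R2, R5  → R2 = 51  (R2 gets R5's value)
  MOV R5, R3  → R5 = 19  (R5 gets saved value)
Final: R2 = 51

51


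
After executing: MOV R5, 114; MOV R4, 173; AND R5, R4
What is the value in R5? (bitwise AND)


Register state trace:
  MOV R5, 114  → R5 = 114 (0b01110010)
  MOV R4, 173  → R4 = 173 (0b10101101)
  AND R5, R4  → R5 = 114 AND 173 = 32 (0b00100000)
Final: R5 = 32

32


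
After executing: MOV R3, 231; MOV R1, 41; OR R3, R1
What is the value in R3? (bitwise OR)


Register state trace:
  MOV R3, 231  → R3 = 231 (0b11100111)
  MOV R1, 41  → R1 = 41 (0b00101001)
  OR R3, R1   → R3 = 231 OR 41 = 239 (0b11101111)
Final: R3 = 239

239


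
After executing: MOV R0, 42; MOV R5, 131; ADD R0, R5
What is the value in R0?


Register state trace:
  MOV R0, 42  → R0 = 42
  MOV R5, 131  → R5 = 131
  ADD R0, R5  → R0 = 42 + 131 = 173
Final: R0 = 173

173


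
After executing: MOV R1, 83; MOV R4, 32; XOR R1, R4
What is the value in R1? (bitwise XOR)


Register state trace:
  MOV R1, 83  → R1 = 83 (0b01010011)
  MOV R4, 32  → R4 = 32 (0b00100000)
  XOR R1, R4  → R1 = 83 XOR 32 = 115 (0b01110011)
Final: R1 = 115

115
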